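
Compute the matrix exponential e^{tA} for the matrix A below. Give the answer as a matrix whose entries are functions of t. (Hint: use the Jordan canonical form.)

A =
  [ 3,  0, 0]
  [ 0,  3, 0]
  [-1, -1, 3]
e^{tA} =
  [exp(3*t), 0, 0]
  [0, exp(3*t), 0]
  [-t*exp(3*t), -t*exp(3*t), exp(3*t)]

Strategy: write A = P · J · P⁻¹ where J is a Jordan canonical form, so e^{tA} = P · e^{tJ} · P⁻¹, and e^{tJ} can be computed block-by-block.

A has Jordan form
J =
  [3, 1, 0]
  [0, 3, 0]
  [0, 0, 3]
(up to reordering of blocks).

Per-block formulas:
  For a 2×2 Jordan block J_2(3): exp(t · J_2(3)) = e^(3t)·(I + t·N), where N is the 2×2 nilpotent shift.
  For a 1×1 block at λ = 3: exp(t · [3]) = [e^(3t)].

After assembling e^{tJ} and conjugating by P, we get:

e^{tA} =
  [exp(3*t), 0, 0]
  [0, exp(3*t), 0]
  [-t*exp(3*t), -t*exp(3*t), exp(3*t)]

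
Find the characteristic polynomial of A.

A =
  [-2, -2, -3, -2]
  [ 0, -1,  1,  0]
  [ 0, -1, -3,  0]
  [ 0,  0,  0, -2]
x^4 + 8*x^3 + 24*x^2 + 32*x + 16

Expanding det(x·I − A) (e.g. by cofactor expansion or by noting that A is similar to its Jordan form J, which has the same characteristic polynomial as A) gives
  χ_A(x) = x^4 + 8*x^3 + 24*x^2 + 32*x + 16
which factors as (x + 2)^4. The eigenvalues (with algebraic multiplicities) are λ = -2 with multiplicity 4.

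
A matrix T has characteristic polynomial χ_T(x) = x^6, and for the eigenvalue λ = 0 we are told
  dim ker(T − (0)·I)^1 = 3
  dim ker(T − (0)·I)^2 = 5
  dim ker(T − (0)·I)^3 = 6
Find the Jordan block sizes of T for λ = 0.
Block sizes for λ = 0: [3, 2, 1]

From the dimensions of kernels of powers, the number of Jordan blocks of size at least j is d_j − d_{j−1} where d_j = dim ker(N^j) (with d_0 = 0). Computing the differences gives [3, 2, 1].
The number of blocks of size exactly k is (#blocks of size ≥ k) − (#blocks of size ≥ k + 1), so the partition is: 1 block(s) of size 1, 1 block(s) of size 2, 1 block(s) of size 3.
In nonincreasing order the block sizes are [3, 2, 1].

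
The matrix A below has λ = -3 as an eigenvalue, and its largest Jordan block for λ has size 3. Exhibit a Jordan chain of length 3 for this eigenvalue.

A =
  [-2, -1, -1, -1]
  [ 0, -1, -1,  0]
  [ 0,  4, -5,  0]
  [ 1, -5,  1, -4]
A Jordan chain for λ = -3 of length 3:
v_1 = (-2, 0, 0, -2)ᵀ
v_2 = (-1, 2, 4, -5)ᵀ
v_3 = (0, 1, 0, 0)ᵀ

Let N = A − (-3)·I. We want v_3 with N^3 v_3 = 0 but N^2 v_3 ≠ 0; then v_{j-1} := N · v_j for j = 3, …, 2.

Pick v_3 = (0, 1, 0, 0)ᵀ.
Then v_2 = N · v_3 = (-1, 2, 4, -5)ᵀ.
Then v_1 = N · v_2 = (-2, 0, 0, -2)ᵀ.

Sanity check: (A − (-3)·I) v_1 = (0, 0, 0, 0)ᵀ = 0. ✓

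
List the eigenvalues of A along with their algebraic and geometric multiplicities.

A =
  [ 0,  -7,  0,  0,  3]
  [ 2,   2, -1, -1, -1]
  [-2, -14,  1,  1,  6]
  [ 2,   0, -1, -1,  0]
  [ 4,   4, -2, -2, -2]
λ = 0: alg = 5, geom = 2

Step 1 — factor the characteristic polynomial to read off the algebraic multiplicities:
  χ_A(x) = x^5

Step 2 — compute geometric multiplicities via the rank-nullity identity g(λ) = n − rank(A − λI):
  rank(A − (0)·I) = 3, so dim ker(A − (0)·I) = n − 3 = 2

Summary:
  λ = 0: algebraic multiplicity = 5, geometric multiplicity = 2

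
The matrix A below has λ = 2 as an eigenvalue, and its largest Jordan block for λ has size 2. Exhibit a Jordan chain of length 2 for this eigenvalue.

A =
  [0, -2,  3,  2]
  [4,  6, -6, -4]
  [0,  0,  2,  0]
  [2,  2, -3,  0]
A Jordan chain for λ = 2 of length 2:
v_1 = (-2, 4, 0, 2)ᵀ
v_2 = (1, 0, 0, 0)ᵀ

Let N = A − (2)·I. We want v_2 with N^2 v_2 = 0 but N^1 v_2 ≠ 0; then v_{j-1} := N · v_j for j = 2, …, 2.

Pick v_2 = (1, 0, 0, 0)ᵀ.
Then v_1 = N · v_2 = (-2, 4, 0, 2)ᵀ.

Sanity check: (A − (2)·I) v_1 = (0, 0, 0, 0)ᵀ = 0. ✓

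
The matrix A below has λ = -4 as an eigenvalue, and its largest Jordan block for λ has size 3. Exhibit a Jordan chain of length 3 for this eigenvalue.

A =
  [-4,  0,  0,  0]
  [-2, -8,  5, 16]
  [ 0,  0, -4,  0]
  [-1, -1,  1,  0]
A Jordan chain for λ = -4 of length 3:
v_1 = (0, -8, 0, -2)ᵀ
v_2 = (0, -2, 0, -1)ᵀ
v_3 = (1, 0, 0, 0)ᵀ

Let N = A − (-4)·I. We want v_3 with N^3 v_3 = 0 but N^2 v_3 ≠ 0; then v_{j-1} := N · v_j for j = 3, …, 2.

Pick v_3 = (1, 0, 0, 0)ᵀ.
Then v_2 = N · v_3 = (0, -2, 0, -1)ᵀ.
Then v_1 = N · v_2 = (0, -8, 0, -2)ᵀ.

Sanity check: (A − (-4)·I) v_1 = (0, 0, 0, 0)ᵀ = 0. ✓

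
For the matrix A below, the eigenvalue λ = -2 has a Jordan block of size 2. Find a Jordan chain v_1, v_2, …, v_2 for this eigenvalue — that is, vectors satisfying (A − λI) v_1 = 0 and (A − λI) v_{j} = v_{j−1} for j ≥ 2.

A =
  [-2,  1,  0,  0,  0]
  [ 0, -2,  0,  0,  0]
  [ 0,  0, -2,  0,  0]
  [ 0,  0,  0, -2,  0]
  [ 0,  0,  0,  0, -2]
A Jordan chain for λ = -2 of length 2:
v_1 = (1, 0, 0, 0, 0)ᵀ
v_2 = (0, 1, 0, 0, 0)ᵀ

Let N = A − (-2)·I. We want v_2 with N^2 v_2 = 0 but N^1 v_2 ≠ 0; then v_{j-1} := N · v_j for j = 2, …, 2.

Pick v_2 = (0, 1, 0, 0, 0)ᵀ.
Then v_1 = N · v_2 = (1, 0, 0, 0, 0)ᵀ.

Sanity check: (A − (-2)·I) v_1 = (0, 0, 0, 0, 0)ᵀ = 0. ✓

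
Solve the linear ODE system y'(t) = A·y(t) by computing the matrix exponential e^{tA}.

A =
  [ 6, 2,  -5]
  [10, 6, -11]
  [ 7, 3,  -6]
e^{tA} =
  [t^2*exp(2*t)/2 + 4*t*exp(2*t) + exp(2*t), t^2*exp(2*t)/2 + 2*t*exp(2*t), -t^2*exp(2*t) - 5*t*exp(2*t)]
  [3*t^2*exp(2*t)/2 + 10*t*exp(2*t), 3*t^2*exp(2*t)/2 + 4*t*exp(2*t) + exp(2*t), -3*t^2*exp(2*t) - 11*t*exp(2*t)]
  [t^2*exp(2*t) + 7*t*exp(2*t), t^2*exp(2*t) + 3*t*exp(2*t), -2*t^2*exp(2*t) - 8*t*exp(2*t) + exp(2*t)]

Strategy: write A = P · J · P⁻¹ where J is a Jordan canonical form, so e^{tA} = P · e^{tJ} · P⁻¹, and e^{tJ} can be computed block-by-block.

A has Jordan form
J =
  [2, 1, 0]
  [0, 2, 1]
  [0, 0, 2]
(up to reordering of blocks).

Per-block formulas:
  For a 3×3 Jordan block J_3(2): exp(t · J_3(2)) = e^(2t)·(I + t·N + (t^2/2)·N^2), where N is the 3×3 nilpotent shift.

After assembling e^{tJ} and conjugating by P, we get:

e^{tA} =
  [t^2*exp(2*t)/2 + 4*t*exp(2*t) + exp(2*t), t^2*exp(2*t)/2 + 2*t*exp(2*t), -t^2*exp(2*t) - 5*t*exp(2*t)]
  [3*t^2*exp(2*t)/2 + 10*t*exp(2*t), 3*t^2*exp(2*t)/2 + 4*t*exp(2*t) + exp(2*t), -3*t^2*exp(2*t) - 11*t*exp(2*t)]
  [t^2*exp(2*t) + 7*t*exp(2*t), t^2*exp(2*t) + 3*t*exp(2*t), -2*t^2*exp(2*t) - 8*t*exp(2*t) + exp(2*t)]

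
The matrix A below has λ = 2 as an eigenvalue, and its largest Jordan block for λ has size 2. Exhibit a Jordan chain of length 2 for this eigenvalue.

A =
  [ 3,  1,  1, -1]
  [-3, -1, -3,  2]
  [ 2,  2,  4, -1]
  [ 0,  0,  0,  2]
A Jordan chain for λ = 2 of length 2:
v_1 = (1, -3, 2, 0)ᵀ
v_2 = (1, 0, 0, 0)ᵀ

Let N = A − (2)·I. We want v_2 with N^2 v_2 = 0 but N^1 v_2 ≠ 0; then v_{j-1} := N · v_j for j = 2, …, 2.

Pick v_2 = (1, 0, 0, 0)ᵀ.
Then v_1 = N · v_2 = (1, -3, 2, 0)ᵀ.

Sanity check: (A − (2)·I) v_1 = (0, 0, 0, 0)ᵀ = 0. ✓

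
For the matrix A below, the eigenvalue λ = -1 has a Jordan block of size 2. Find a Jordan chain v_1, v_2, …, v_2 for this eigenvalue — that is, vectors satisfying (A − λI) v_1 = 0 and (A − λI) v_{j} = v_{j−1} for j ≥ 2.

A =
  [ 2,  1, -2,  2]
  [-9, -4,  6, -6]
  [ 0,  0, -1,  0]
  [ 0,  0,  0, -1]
A Jordan chain for λ = -1 of length 2:
v_1 = (3, -9, 0, 0)ᵀ
v_2 = (1, 0, 0, 0)ᵀ

Let N = A − (-1)·I. We want v_2 with N^2 v_2 = 0 but N^1 v_2 ≠ 0; then v_{j-1} := N · v_j for j = 2, …, 2.

Pick v_2 = (1, 0, 0, 0)ᵀ.
Then v_1 = N · v_2 = (3, -9, 0, 0)ᵀ.

Sanity check: (A − (-1)·I) v_1 = (0, 0, 0, 0)ᵀ = 0. ✓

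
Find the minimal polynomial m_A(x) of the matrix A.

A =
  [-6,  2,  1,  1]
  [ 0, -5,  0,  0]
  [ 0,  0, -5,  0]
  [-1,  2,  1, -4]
x^2 + 10*x + 25

The characteristic polynomial is χ_A(x) = (x + 5)^4, so the eigenvalues are known. The minimal polynomial is
  m_A(x) = Π_λ (x − λ)^{k_λ}
where k_λ is the size of the *largest* Jordan block for λ (equivalently, the smallest k with (A − λI)^k v = 0 for every generalised eigenvector v of λ).

  λ = -5: largest Jordan block has size 2, contributing (x + 5)^2

So m_A(x) = (x + 5)^2 = x^2 + 10*x + 25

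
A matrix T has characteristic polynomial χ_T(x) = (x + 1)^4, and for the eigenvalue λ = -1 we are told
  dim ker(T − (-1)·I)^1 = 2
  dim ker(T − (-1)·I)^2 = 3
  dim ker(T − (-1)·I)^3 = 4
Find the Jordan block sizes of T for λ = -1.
Block sizes for λ = -1: [3, 1]

From the dimensions of kernels of powers, the number of Jordan blocks of size at least j is d_j − d_{j−1} where d_j = dim ker(N^j) (with d_0 = 0). Computing the differences gives [2, 1, 1].
The number of blocks of size exactly k is (#blocks of size ≥ k) − (#blocks of size ≥ k + 1), so the partition is: 1 block(s) of size 1, 1 block(s) of size 3.
In nonincreasing order the block sizes are [3, 1].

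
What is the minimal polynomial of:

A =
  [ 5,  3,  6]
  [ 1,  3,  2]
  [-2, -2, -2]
x^2 - 4*x + 4

The characteristic polynomial is χ_A(x) = (x - 2)^3, so the eigenvalues are known. The minimal polynomial is
  m_A(x) = Π_λ (x − λ)^{k_λ}
where k_λ is the size of the *largest* Jordan block for λ (equivalently, the smallest k with (A − λI)^k v = 0 for every generalised eigenvector v of λ).

  λ = 2: largest Jordan block has size 2, contributing (x − 2)^2

So m_A(x) = (x - 2)^2 = x^2 - 4*x + 4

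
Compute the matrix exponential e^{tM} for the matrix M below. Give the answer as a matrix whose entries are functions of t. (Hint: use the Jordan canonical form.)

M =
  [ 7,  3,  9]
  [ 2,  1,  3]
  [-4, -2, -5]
e^{tM} =
  [3*t^2*exp(t) + 6*t*exp(t) + exp(t), 3*t*exp(t), 9*t^2*exp(t)/2 + 9*t*exp(t)]
  [2*t*exp(t), exp(t), 3*t*exp(t)]
  [-2*t^2*exp(t) - 4*t*exp(t), -2*t*exp(t), -3*t^2*exp(t) - 6*t*exp(t) + exp(t)]

Strategy: write M = P · J · P⁻¹ where J is a Jordan canonical form, so e^{tM} = P · e^{tJ} · P⁻¹, and e^{tJ} can be computed block-by-block.

M has Jordan form
J =
  [1, 1, 0]
  [0, 1, 1]
  [0, 0, 1]
(up to reordering of blocks).

Per-block formulas:
  For a 3×3 Jordan block J_3(1): exp(t · J_3(1)) = e^(1t)·(I + t·N + (t^2/2)·N^2), where N is the 3×3 nilpotent shift.

After assembling e^{tJ} and conjugating by P, we get:

e^{tM} =
  [3*t^2*exp(t) + 6*t*exp(t) + exp(t), 3*t*exp(t), 9*t^2*exp(t)/2 + 9*t*exp(t)]
  [2*t*exp(t), exp(t), 3*t*exp(t)]
  [-2*t^2*exp(t) - 4*t*exp(t), -2*t*exp(t), -3*t^2*exp(t) - 6*t*exp(t) + exp(t)]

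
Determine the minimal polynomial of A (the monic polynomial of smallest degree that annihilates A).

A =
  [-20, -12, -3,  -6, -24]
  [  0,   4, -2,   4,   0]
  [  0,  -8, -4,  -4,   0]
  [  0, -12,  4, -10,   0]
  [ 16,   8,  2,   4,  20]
x^4 + 6*x^3 - 8*x^2 - 96*x - 128

The characteristic polynomial is χ_A(x) = (x - 4)*(x + 2)*(x + 4)^3, so the eigenvalues are known. The minimal polynomial is
  m_A(x) = Π_λ (x − λ)^{k_λ}
where k_λ is the size of the *largest* Jordan block for λ (equivalently, the smallest k with (A − λI)^k v = 0 for every generalised eigenvector v of λ).

  λ = -4: largest Jordan block has size 2, contributing (x + 4)^2
  λ = -2: largest Jordan block has size 1, contributing (x + 2)
  λ = 4: largest Jordan block has size 1, contributing (x − 4)

So m_A(x) = (x - 4)*(x + 2)*(x + 4)^2 = x^4 + 6*x^3 - 8*x^2 - 96*x - 128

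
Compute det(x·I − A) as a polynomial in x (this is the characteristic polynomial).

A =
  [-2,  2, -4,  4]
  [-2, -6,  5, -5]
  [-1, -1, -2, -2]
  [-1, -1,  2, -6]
x^4 + 16*x^3 + 96*x^2 + 256*x + 256

Expanding det(x·I − A) (e.g. by cofactor expansion or by noting that A is similar to its Jordan form J, which has the same characteristic polynomial as A) gives
  χ_A(x) = x^4 + 16*x^3 + 96*x^2 + 256*x + 256
which factors as (x + 4)^4. The eigenvalues (with algebraic multiplicities) are λ = -4 with multiplicity 4.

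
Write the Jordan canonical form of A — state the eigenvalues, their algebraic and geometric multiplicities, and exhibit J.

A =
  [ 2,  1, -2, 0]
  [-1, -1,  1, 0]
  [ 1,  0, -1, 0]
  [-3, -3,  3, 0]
J_3(0) ⊕ J_1(0)

The characteristic polynomial is
  det(x·I − A) = x^4

Eigenvalues and multiplicities (the geometric multiplicity of λ is n − rank(A − λI), which equals the number of Jordan blocks for λ):
  λ = 0: algebraic multiplicity = 4, geometric multiplicity = 2

Determining the block sizes for each eigenvalue:
  λ = 0: with am = 4 and gm = 2, the partition is not yet determined (e.g. several partitions of 4 into 2 parts exist). Let N = A − (0)·I. Computing rank(N^1) = 2, rank(N^2) = 1, rank(N^3) = 0; the number of blocks of size ≥ j is rank(N^{j−1}) − rank(N^j), giving [2, 1, 1]. So we have 1 block(s) of size 3, 1 block(s) of size 1 → block sizes [3, 1]

Assembling the blocks gives a Jordan form
J =
  [0, 1, 0, 0]
  [0, 0, 1, 0]
  [0, 0, 0, 0]
  [0, 0, 0, 0]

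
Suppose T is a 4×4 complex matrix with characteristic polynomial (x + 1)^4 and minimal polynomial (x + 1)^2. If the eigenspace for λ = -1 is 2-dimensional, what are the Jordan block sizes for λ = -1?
Block sizes for λ = -1: [2, 2]

Step 1 — from the characteristic polynomial, algebraic multiplicity of λ = -1 is 4. From dim ker(T − (-1)·I) = 2, there are exactly 2 Jordan blocks for λ = -1.
Step 2 — from the minimal polynomial, the factor (x + 1)^2 tells us the largest block for λ = -1 has size 2.
Step 3 — with total size 4, 2 blocks, and largest block 2, the block sizes (in nonincreasing order) are [2, 2].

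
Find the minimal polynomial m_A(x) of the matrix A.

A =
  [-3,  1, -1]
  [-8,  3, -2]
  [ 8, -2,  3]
x^2 - 2*x + 1

The characteristic polynomial is χ_A(x) = (x - 1)^3, so the eigenvalues are known. The minimal polynomial is
  m_A(x) = Π_λ (x − λ)^{k_λ}
where k_λ is the size of the *largest* Jordan block for λ (equivalently, the smallest k with (A − λI)^k v = 0 for every generalised eigenvector v of λ).

  λ = 1: largest Jordan block has size 2, contributing (x − 1)^2

So m_A(x) = (x - 1)^2 = x^2 - 2*x + 1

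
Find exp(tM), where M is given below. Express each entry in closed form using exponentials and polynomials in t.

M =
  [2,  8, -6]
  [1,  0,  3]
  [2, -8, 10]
e^{tM} =
  [-2*t*exp(4*t) + exp(4*t), 8*t*exp(4*t), -6*t*exp(4*t)]
  [t*exp(4*t), -4*t*exp(4*t) + exp(4*t), 3*t*exp(4*t)]
  [2*t*exp(4*t), -8*t*exp(4*t), 6*t*exp(4*t) + exp(4*t)]

Strategy: write M = P · J · P⁻¹ where J is a Jordan canonical form, so e^{tM} = P · e^{tJ} · P⁻¹, and e^{tJ} can be computed block-by-block.

M has Jordan form
J =
  [4, 1, 0]
  [0, 4, 0]
  [0, 0, 4]
(up to reordering of blocks).

Per-block formulas:
  For a 1×1 block at λ = 4: exp(t · [4]) = [e^(4t)].
  For a 2×2 Jordan block J_2(4): exp(t · J_2(4)) = e^(4t)·(I + t·N), where N is the 2×2 nilpotent shift.

After assembling e^{tJ} and conjugating by P, we get:

e^{tM} =
  [-2*t*exp(4*t) + exp(4*t), 8*t*exp(4*t), -6*t*exp(4*t)]
  [t*exp(4*t), -4*t*exp(4*t) + exp(4*t), 3*t*exp(4*t)]
  [2*t*exp(4*t), -8*t*exp(4*t), 6*t*exp(4*t) + exp(4*t)]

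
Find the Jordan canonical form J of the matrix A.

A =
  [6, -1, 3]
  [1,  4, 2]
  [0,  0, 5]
J_3(5)

The characteristic polynomial is
  det(x·I − A) = x^3 - 15*x^2 + 75*x - 125 = (x - 5)^3

Eigenvalues and multiplicities (the geometric multiplicity of λ is n − rank(A − λI), which equals the number of Jordan blocks for λ):
  λ = 5: algebraic multiplicity = 3, geometric multiplicity = 1

Determining the block sizes for each eigenvalue:
  λ = 5: one block (gm = 1), so the single block has size am = 3 → block sizes [3]

Assembling the blocks gives a Jordan form
J =
  [5, 1, 0]
  [0, 5, 1]
  [0, 0, 5]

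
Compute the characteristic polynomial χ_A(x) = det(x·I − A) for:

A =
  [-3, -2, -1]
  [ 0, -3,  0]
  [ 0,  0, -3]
x^3 + 9*x^2 + 27*x + 27

Expanding det(x·I − A) (e.g. by cofactor expansion or by noting that A is similar to its Jordan form J, which has the same characteristic polynomial as A) gives
  χ_A(x) = x^3 + 9*x^2 + 27*x + 27
which factors as (x + 3)^3. The eigenvalues (with algebraic multiplicities) are λ = -3 with multiplicity 3.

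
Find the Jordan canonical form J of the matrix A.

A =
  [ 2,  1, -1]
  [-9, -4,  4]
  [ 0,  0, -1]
J_3(-1)

The characteristic polynomial is
  det(x·I − A) = x^3 + 3*x^2 + 3*x + 1 = (x + 1)^3

Eigenvalues and multiplicities (the geometric multiplicity of λ is n − rank(A − λI), which equals the number of Jordan blocks for λ):
  λ = -1: algebraic multiplicity = 3, geometric multiplicity = 1

Determining the block sizes for each eigenvalue:
  λ = -1: one block (gm = 1), so the single block has size am = 3 → block sizes [3]

Assembling the blocks gives a Jordan form
J =
  [-1,  1,  0]
  [ 0, -1,  1]
  [ 0,  0, -1]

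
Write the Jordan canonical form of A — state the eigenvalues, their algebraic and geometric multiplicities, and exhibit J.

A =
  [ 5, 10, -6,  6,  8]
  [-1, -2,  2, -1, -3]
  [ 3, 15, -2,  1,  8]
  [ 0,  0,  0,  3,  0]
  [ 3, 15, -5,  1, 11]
J_3(3) ⊕ J_1(3) ⊕ J_1(3)

The characteristic polynomial is
  det(x·I − A) = x^5 - 15*x^4 + 90*x^3 - 270*x^2 + 405*x - 243 = (x - 3)^5

Eigenvalues and multiplicities (the geometric multiplicity of λ is n − rank(A − λI), which equals the number of Jordan blocks for λ):
  λ = 3: algebraic multiplicity = 5, geometric multiplicity = 3

Determining the block sizes for each eigenvalue:
  λ = 3: with am = 5 and gm = 3, the partition is not yet determined (e.g. several partitions of 5 into 3 parts exist). Let N = A − (3)·I. Computing rank(N^1) = 2, rank(N^2) = 1, rank(N^3) = 0; the number of blocks of size ≥ j is rank(N^{j−1}) − rank(N^j), giving [3, 1, 1]. So we have 1 block(s) of size 3, 2 block(s) of size 1 → block sizes [3, 1, 1]

Assembling the blocks gives a Jordan form
J =
  [3, 1, 0, 0, 0]
  [0, 3, 1, 0, 0]
  [0, 0, 3, 0, 0]
  [0, 0, 0, 3, 0]
  [0, 0, 0, 0, 3]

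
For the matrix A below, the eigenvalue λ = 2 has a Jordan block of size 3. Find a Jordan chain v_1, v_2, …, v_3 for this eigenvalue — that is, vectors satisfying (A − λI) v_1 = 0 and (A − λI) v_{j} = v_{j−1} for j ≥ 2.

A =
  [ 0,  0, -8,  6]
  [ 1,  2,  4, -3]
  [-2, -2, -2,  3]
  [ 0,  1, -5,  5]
A Jordan chain for λ = 2 of length 3:
v_1 = (-2, 1, -1, -2)ᵀ
v_2 = (-2, 1, 0, -1)ᵀ
v_3 = (1, -1, 0, 0)ᵀ

Let N = A − (2)·I. We want v_3 with N^3 v_3 = 0 but N^2 v_3 ≠ 0; then v_{j-1} := N · v_j for j = 3, …, 2.

Pick v_3 = (1, -1, 0, 0)ᵀ.
Then v_2 = N · v_3 = (-2, 1, 0, -1)ᵀ.
Then v_1 = N · v_2 = (-2, 1, -1, -2)ᵀ.

Sanity check: (A − (2)·I) v_1 = (0, 0, 0, 0)ᵀ = 0. ✓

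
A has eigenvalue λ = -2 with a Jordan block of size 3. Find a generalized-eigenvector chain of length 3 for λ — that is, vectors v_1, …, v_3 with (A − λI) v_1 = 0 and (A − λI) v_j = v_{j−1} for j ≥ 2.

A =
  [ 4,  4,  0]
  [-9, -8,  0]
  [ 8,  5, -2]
A Jordan chain for λ = -2 of length 3:
v_1 = (0, 0, 3)ᵀ
v_2 = (6, -9, 8)ᵀ
v_3 = (1, 0, 0)ᵀ

Let N = A − (-2)·I. We want v_3 with N^3 v_3 = 0 but N^2 v_3 ≠ 0; then v_{j-1} := N · v_j for j = 3, …, 2.

Pick v_3 = (1, 0, 0)ᵀ.
Then v_2 = N · v_3 = (6, -9, 8)ᵀ.
Then v_1 = N · v_2 = (0, 0, 3)ᵀ.

Sanity check: (A − (-2)·I) v_1 = (0, 0, 0)ᵀ = 0. ✓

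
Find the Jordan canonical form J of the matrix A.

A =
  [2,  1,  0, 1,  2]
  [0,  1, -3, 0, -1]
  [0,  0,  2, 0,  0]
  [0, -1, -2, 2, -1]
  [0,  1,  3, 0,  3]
J_3(2) ⊕ J_2(2)

The characteristic polynomial is
  det(x·I − A) = x^5 - 10*x^4 + 40*x^3 - 80*x^2 + 80*x - 32 = (x - 2)^5

Eigenvalues and multiplicities (the geometric multiplicity of λ is n − rank(A − λI), which equals the number of Jordan blocks for λ):
  λ = 2: algebraic multiplicity = 5, geometric multiplicity = 2

Determining the block sizes for each eigenvalue:
  λ = 2: with am = 5 and gm = 2, the partition is not yet determined (e.g. several partitions of 5 into 2 parts exist). Let N = A − (2)·I. Computing rank(N^1) = 3, rank(N^2) = 1, rank(N^3) = 0; the number of blocks of size ≥ j is rank(N^{j−1}) − rank(N^j), giving [2, 2, 1]. So we have 1 block(s) of size 3, 1 block(s) of size 2 → block sizes [3, 2]

Assembling the blocks gives a Jordan form
J =
  [2, 1, 0, 0, 0]
  [0, 2, 1, 0, 0]
  [0, 0, 2, 0, 0]
  [0, 0, 0, 2, 1]
  [0, 0, 0, 0, 2]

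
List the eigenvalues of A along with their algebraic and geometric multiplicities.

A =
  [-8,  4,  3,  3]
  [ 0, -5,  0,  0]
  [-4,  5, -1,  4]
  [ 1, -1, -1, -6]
λ = -5: alg = 4, geom = 2

Step 1 — factor the characteristic polynomial to read off the algebraic multiplicities:
  χ_A(x) = (x + 5)^4

Step 2 — compute geometric multiplicities via the rank-nullity identity g(λ) = n − rank(A − λI):
  rank(A − (-5)·I) = 2, so dim ker(A − (-5)·I) = n − 2 = 2

Summary:
  λ = -5: algebraic multiplicity = 4, geometric multiplicity = 2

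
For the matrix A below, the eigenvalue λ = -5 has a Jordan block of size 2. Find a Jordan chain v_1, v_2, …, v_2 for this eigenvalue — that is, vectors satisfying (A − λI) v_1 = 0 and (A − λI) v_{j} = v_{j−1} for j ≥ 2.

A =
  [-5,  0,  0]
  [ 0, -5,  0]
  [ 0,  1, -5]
A Jordan chain for λ = -5 of length 2:
v_1 = (0, 0, 1)ᵀ
v_2 = (0, 1, 0)ᵀ

Let N = A − (-5)·I. We want v_2 with N^2 v_2 = 0 but N^1 v_2 ≠ 0; then v_{j-1} := N · v_j for j = 2, …, 2.

Pick v_2 = (0, 1, 0)ᵀ.
Then v_1 = N · v_2 = (0, 0, 1)ᵀ.

Sanity check: (A − (-5)·I) v_1 = (0, 0, 0)ᵀ = 0. ✓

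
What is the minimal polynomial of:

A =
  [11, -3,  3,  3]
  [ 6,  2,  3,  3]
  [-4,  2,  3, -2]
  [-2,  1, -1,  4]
x^2 - 10*x + 25

The characteristic polynomial is χ_A(x) = (x - 5)^4, so the eigenvalues are known. The minimal polynomial is
  m_A(x) = Π_λ (x − λ)^{k_λ}
where k_λ is the size of the *largest* Jordan block for λ (equivalently, the smallest k with (A − λI)^k v = 0 for every generalised eigenvector v of λ).

  λ = 5: largest Jordan block has size 2, contributing (x − 5)^2

So m_A(x) = (x - 5)^2 = x^2 - 10*x + 25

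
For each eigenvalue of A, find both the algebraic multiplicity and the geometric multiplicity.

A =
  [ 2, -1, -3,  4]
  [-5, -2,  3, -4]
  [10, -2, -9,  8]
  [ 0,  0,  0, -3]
λ = -3: alg = 4, geom = 3

Step 1 — factor the characteristic polynomial to read off the algebraic multiplicities:
  χ_A(x) = (x + 3)^4

Step 2 — compute geometric multiplicities via the rank-nullity identity g(λ) = n − rank(A − λI):
  rank(A − (-3)·I) = 1, so dim ker(A − (-3)·I) = n − 1 = 3

Summary:
  λ = -3: algebraic multiplicity = 4, geometric multiplicity = 3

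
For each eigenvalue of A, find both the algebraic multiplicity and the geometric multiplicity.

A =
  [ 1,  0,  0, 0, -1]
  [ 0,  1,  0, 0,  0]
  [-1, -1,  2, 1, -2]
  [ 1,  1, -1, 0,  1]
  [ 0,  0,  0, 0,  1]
λ = 1: alg = 5, geom = 3

Step 1 — factor the characteristic polynomial to read off the algebraic multiplicities:
  χ_A(x) = (x - 1)^5

Step 2 — compute geometric multiplicities via the rank-nullity identity g(λ) = n − rank(A − λI):
  rank(A − (1)·I) = 2, so dim ker(A − (1)·I) = n − 2 = 3

Summary:
  λ = 1: algebraic multiplicity = 5, geometric multiplicity = 3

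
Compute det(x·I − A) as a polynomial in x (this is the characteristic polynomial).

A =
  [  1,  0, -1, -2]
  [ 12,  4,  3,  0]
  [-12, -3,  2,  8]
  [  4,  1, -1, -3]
x^4 - 4*x^3 + 6*x^2 - 4*x + 1

Expanding det(x·I − A) (e.g. by cofactor expansion or by noting that A is similar to its Jordan form J, which has the same characteristic polynomial as A) gives
  χ_A(x) = x^4 - 4*x^3 + 6*x^2 - 4*x + 1
which factors as (x - 1)^4. The eigenvalues (with algebraic multiplicities) are λ = 1 with multiplicity 4.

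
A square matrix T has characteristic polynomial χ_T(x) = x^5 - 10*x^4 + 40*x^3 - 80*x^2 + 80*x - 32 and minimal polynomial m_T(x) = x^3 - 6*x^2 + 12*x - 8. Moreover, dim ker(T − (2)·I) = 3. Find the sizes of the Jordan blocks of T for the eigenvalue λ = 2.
Block sizes for λ = 2: [3, 1, 1]

Step 1 — from the characteristic polynomial, algebraic multiplicity of λ = 2 is 5. From dim ker(T − (2)·I) = 3, there are exactly 3 Jordan blocks for λ = 2.
Step 2 — from the minimal polynomial, the factor (x − 2)^3 tells us the largest block for λ = 2 has size 3.
Step 3 — with total size 5, 3 blocks, and largest block 3, the block sizes (in nonincreasing order) are [3, 1, 1].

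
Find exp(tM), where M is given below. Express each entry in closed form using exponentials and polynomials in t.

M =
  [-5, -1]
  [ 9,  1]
e^{tM} =
  [-3*t*exp(-2*t) + exp(-2*t), -t*exp(-2*t)]
  [9*t*exp(-2*t), 3*t*exp(-2*t) + exp(-2*t)]

Strategy: write M = P · J · P⁻¹ where J is a Jordan canonical form, so e^{tM} = P · e^{tJ} · P⁻¹, and e^{tJ} can be computed block-by-block.

M has Jordan form
J =
  [-2,  1]
  [ 0, -2]
(up to reordering of blocks).

Per-block formulas:
  For a 2×2 Jordan block J_2(-2): exp(t · J_2(-2)) = e^(-2t)·(I + t·N), where N is the 2×2 nilpotent shift.

After assembling e^{tJ} and conjugating by P, we get:

e^{tM} =
  [-3*t*exp(-2*t) + exp(-2*t), -t*exp(-2*t)]
  [9*t*exp(-2*t), 3*t*exp(-2*t) + exp(-2*t)]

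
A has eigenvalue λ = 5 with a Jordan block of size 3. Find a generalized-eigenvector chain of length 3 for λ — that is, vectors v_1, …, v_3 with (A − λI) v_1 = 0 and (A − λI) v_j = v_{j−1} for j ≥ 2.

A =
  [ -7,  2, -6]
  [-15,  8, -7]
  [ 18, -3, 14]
A Jordan chain for λ = 5 of length 3:
v_1 = (6, 9, -9)ᵀ
v_2 = (-12, -15, 18)ᵀ
v_3 = (1, 0, 0)ᵀ

Let N = A − (5)·I. We want v_3 with N^3 v_3 = 0 but N^2 v_3 ≠ 0; then v_{j-1} := N · v_j for j = 3, …, 2.

Pick v_3 = (1, 0, 0)ᵀ.
Then v_2 = N · v_3 = (-12, -15, 18)ᵀ.
Then v_1 = N · v_2 = (6, 9, -9)ᵀ.

Sanity check: (A − (5)·I) v_1 = (0, 0, 0)ᵀ = 0. ✓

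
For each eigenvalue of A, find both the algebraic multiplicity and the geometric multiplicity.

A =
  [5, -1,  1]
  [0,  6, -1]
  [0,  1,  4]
λ = 5: alg = 3, geom = 2

Step 1 — factor the characteristic polynomial to read off the algebraic multiplicities:
  χ_A(x) = (x - 5)^3

Step 2 — compute geometric multiplicities via the rank-nullity identity g(λ) = n − rank(A − λI):
  rank(A − (5)·I) = 1, so dim ker(A − (5)·I) = n − 1 = 2

Summary:
  λ = 5: algebraic multiplicity = 3, geometric multiplicity = 2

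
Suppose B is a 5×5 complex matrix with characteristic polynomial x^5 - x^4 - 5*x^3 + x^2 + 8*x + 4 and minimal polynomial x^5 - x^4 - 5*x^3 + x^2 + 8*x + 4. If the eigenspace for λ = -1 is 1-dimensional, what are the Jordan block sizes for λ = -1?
Block sizes for λ = -1: [3]

Step 1 — from the characteristic polynomial, algebraic multiplicity of λ = -1 is 3. From dim ker(B − (-1)·I) = 1, there are exactly 1 Jordan blocks for λ = -1.
Step 2 — from the minimal polynomial, the factor (x + 1)^3 tells us the largest block for λ = -1 has size 3.
Step 3 — with total size 3, 1 blocks, and largest block 3, the block sizes (in nonincreasing order) are [3].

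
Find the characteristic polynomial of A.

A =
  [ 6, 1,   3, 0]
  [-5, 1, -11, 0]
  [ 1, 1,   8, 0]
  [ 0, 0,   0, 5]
x^4 - 20*x^3 + 150*x^2 - 500*x + 625

Expanding det(x·I − A) (e.g. by cofactor expansion or by noting that A is similar to its Jordan form J, which has the same characteristic polynomial as A) gives
  χ_A(x) = x^4 - 20*x^3 + 150*x^2 - 500*x + 625
which factors as (x - 5)^4. The eigenvalues (with algebraic multiplicities) are λ = 5 with multiplicity 4.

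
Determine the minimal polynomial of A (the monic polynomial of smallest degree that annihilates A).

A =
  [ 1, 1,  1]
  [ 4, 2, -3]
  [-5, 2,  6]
x^3 - 9*x^2 + 27*x - 27

The characteristic polynomial is χ_A(x) = (x - 3)^3, so the eigenvalues are known. The minimal polynomial is
  m_A(x) = Π_λ (x − λ)^{k_λ}
where k_λ is the size of the *largest* Jordan block for λ (equivalently, the smallest k with (A − λI)^k v = 0 for every generalised eigenvector v of λ).

  λ = 3: largest Jordan block has size 3, contributing (x − 3)^3

So m_A(x) = (x - 3)^3 = x^3 - 9*x^2 + 27*x - 27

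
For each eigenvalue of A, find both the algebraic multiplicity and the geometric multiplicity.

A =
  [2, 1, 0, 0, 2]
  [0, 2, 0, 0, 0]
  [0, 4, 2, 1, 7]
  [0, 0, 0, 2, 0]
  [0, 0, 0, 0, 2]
λ = 2: alg = 5, geom = 3

Step 1 — factor the characteristic polynomial to read off the algebraic multiplicities:
  χ_A(x) = (x - 2)^5

Step 2 — compute geometric multiplicities via the rank-nullity identity g(λ) = n − rank(A − λI):
  rank(A − (2)·I) = 2, so dim ker(A − (2)·I) = n − 2 = 3

Summary:
  λ = 2: algebraic multiplicity = 5, geometric multiplicity = 3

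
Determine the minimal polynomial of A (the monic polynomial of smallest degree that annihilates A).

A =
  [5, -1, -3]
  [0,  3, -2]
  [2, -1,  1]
x^3 - 9*x^2 + 27*x - 27

The characteristic polynomial is χ_A(x) = (x - 3)^3, so the eigenvalues are known. The minimal polynomial is
  m_A(x) = Π_λ (x − λ)^{k_λ}
where k_λ is the size of the *largest* Jordan block for λ (equivalently, the smallest k with (A − λI)^k v = 0 for every generalised eigenvector v of λ).

  λ = 3: largest Jordan block has size 3, contributing (x − 3)^3

So m_A(x) = (x - 3)^3 = x^3 - 9*x^2 + 27*x - 27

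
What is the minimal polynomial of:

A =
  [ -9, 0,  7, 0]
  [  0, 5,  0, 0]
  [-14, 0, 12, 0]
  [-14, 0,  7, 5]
x^2 - 3*x - 10

The characteristic polynomial is χ_A(x) = (x - 5)^3*(x + 2), so the eigenvalues are known. The minimal polynomial is
  m_A(x) = Π_λ (x − λ)^{k_λ}
where k_λ is the size of the *largest* Jordan block for λ (equivalently, the smallest k with (A − λI)^k v = 0 for every generalised eigenvector v of λ).

  λ = -2: largest Jordan block has size 1, contributing (x + 2)
  λ = 5: largest Jordan block has size 1, contributing (x − 5)

So m_A(x) = (x - 5)*(x + 2) = x^2 - 3*x - 10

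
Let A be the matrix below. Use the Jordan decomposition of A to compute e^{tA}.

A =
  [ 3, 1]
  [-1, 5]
e^{tA} =
  [-t*exp(4*t) + exp(4*t), t*exp(4*t)]
  [-t*exp(4*t), t*exp(4*t) + exp(4*t)]

Strategy: write A = P · J · P⁻¹ where J is a Jordan canonical form, so e^{tA} = P · e^{tJ} · P⁻¹, and e^{tJ} can be computed block-by-block.

A has Jordan form
J =
  [4, 1]
  [0, 4]
(up to reordering of blocks).

Per-block formulas:
  For a 2×2 Jordan block J_2(4): exp(t · J_2(4)) = e^(4t)·(I + t·N), where N is the 2×2 nilpotent shift.

After assembling e^{tJ} and conjugating by P, we get:

e^{tA} =
  [-t*exp(4*t) + exp(4*t), t*exp(4*t)]
  [-t*exp(4*t), t*exp(4*t) + exp(4*t)]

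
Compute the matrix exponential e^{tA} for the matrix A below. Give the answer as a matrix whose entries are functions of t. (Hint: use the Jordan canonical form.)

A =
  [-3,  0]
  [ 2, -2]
e^{tA} =
  [exp(-3*t), 0]
  [2*exp(-2*t) - 2*exp(-3*t), exp(-2*t)]

Strategy: write A = P · J · P⁻¹ where J is a Jordan canonical form, so e^{tA} = P · e^{tJ} · P⁻¹, and e^{tJ} can be computed block-by-block.

A has Jordan form
J =
  [-3,  0]
  [ 0, -2]
(up to reordering of blocks).

Per-block formulas:
  For a 1×1 block at λ = -3: exp(t · [-3]) = [e^(-3t)].
  For a 1×1 block at λ = -2: exp(t · [-2]) = [e^(-2t)].

After assembling e^{tJ} and conjugating by P, we get:

e^{tA} =
  [exp(-3*t), 0]
  [2*exp(-2*t) - 2*exp(-3*t), exp(-2*t)]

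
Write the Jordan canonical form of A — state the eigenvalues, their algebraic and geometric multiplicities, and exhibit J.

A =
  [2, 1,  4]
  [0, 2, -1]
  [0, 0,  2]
J_3(2)

The characteristic polynomial is
  det(x·I − A) = x^3 - 6*x^2 + 12*x - 8 = (x - 2)^3

Eigenvalues and multiplicities (the geometric multiplicity of λ is n − rank(A − λI), which equals the number of Jordan blocks for λ):
  λ = 2: algebraic multiplicity = 3, geometric multiplicity = 1

Determining the block sizes for each eigenvalue:
  λ = 2: one block (gm = 1), so the single block has size am = 3 → block sizes [3]

Assembling the blocks gives a Jordan form
J =
  [2, 1, 0]
  [0, 2, 1]
  [0, 0, 2]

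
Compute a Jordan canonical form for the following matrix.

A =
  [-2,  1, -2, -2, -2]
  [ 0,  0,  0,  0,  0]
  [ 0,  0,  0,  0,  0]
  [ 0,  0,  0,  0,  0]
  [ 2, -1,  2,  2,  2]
J_2(0) ⊕ J_1(0) ⊕ J_1(0) ⊕ J_1(0)

The characteristic polynomial is
  det(x·I − A) = x^5

Eigenvalues and multiplicities (the geometric multiplicity of λ is n − rank(A − λI), which equals the number of Jordan blocks for λ):
  λ = 0: algebraic multiplicity = 5, geometric multiplicity = 4

Determining the block sizes for each eigenvalue:
  λ = 0: 4 blocks summing to 5 forces exactly one block of size 2 and the rest size 1 → block sizes [2, 1, 1, 1]

Assembling the blocks gives a Jordan form
J =
  [0, 1, 0, 0, 0]
  [0, 0, 0, 0, 0]
  [0, 0, 0, 0, 0]
  [0, 0, 0, 0, 0]
  [0, 0, 0, 0, 0]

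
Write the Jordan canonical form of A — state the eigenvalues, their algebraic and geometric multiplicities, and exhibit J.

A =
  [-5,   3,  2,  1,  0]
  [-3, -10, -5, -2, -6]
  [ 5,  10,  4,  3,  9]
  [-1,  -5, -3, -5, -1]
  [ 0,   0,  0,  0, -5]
J_3(-5) ⊕ J_2(-3)

The characteristic polynomial is
  det(x·I − A) = x^5 + 21*x^4 + 174*x^3 + 710*x^2 + 1425*x + 1125 = (x + 3)^2*(x + 5)^3

Eigenvalues and multiplicities (the geometric multiplicity of λ is n − rank(A − λI), which equals the number of Jordan blocks for λ):
  λ = -5: algebraic multiplicity = 3, geometric multiplicity = 1
  λ = -3: algebraic multiplicity = 2, geometric multiplicity = 1

Determining the block sizes for each eigenvalue:
  λ = -5: one block (gm = 1), so the single block has size am = 3 → block sizes [3]
  λ = -3: one block (gm = 1), so the single block has size am = 2 → block sizes [2]

Assembling the blocks gives a Jordan form
J =
  [-5,  1,  0,  0,  0]
  [ 0, -5,  1,  0,  0]
  [ 0,  0, -5,  0,  0]
  [ 0,  0,  0, -3,  1]
  [ 0,  0,  0,  0, -3]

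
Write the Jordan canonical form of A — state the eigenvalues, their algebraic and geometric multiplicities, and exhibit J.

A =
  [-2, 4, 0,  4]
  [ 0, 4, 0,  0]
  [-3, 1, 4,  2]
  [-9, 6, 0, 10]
J_2(4) ⊕ J_2(4)

The characteristic polynomial is
  det(x·I − A) = x^4 - 16*x^3 + 96*x^2 - 256*x + 256 = (x - 4)^4

Eigenvalues and multiplicities (the geometric multiplicity of λ is n − rank(A − λI), which equals the number of Jordan blocks for λ):
  λ = 4: algebraic multiplicity = 4, geometric multiplicity = 2

Determining the block sizes for each eigenvalue:
  λ = 4: with am = 4 and gm = 2, the partition is not yet determined (e.g. several partitions of 4 into 2 parts exist). Let N = A − (4)·I. Computing rank(N^1) = 2, rank(N^2) = 0; the number of blocks of size ≥ j is rank(N^{j−1}) − rank(N^j), giving [2, 2]. So we have 2 block(s) of size 2 → block sizes [2, 2]

Assembling the blocks gives a Jordan form
J =
  [4, 1, 0, 0]
  [0, 4, 0, 0]
  [0, 0, 4, 1]
  [0, 0, 0, 4]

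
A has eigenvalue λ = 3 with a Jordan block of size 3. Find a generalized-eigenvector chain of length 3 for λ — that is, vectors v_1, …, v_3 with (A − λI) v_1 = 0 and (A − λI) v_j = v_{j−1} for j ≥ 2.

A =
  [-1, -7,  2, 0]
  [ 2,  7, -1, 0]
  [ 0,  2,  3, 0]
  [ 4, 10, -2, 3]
A Jordan chain for λ = 3 of length 3:
v_1 = (2, 0, 4, 4)ᵀ
v_2 = (-4, 2, 0, 4)ᵀ
v_3 = (1, 0, 0, 0)ᵀ

Let N = A − (3)·I. We want v_3 with N^3 v_3 = 0 but N^2 v_3 ≠ 0; then v_{j-1} := N · v_j for j = 3, …, 2.

Pick v_3 = (1, 0, 0, 0)ᵀ.
Then v_2 = N · v_3 = (-4, 2, 0, 4)ᵀ.
Then v_1 = N · v_2 = (2, 0, 4, 4)ᵀ.

Sanity check: (A − (3)·I) v_1 = (0, 0, 0, 0)ᵀ = 0. ✓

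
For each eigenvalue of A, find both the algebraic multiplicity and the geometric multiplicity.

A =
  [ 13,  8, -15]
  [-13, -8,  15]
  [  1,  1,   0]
λ = 0: alg = 2, geom = 1; λ = 5: alg = 1, geom = 1

Step 1 — factor the characteristic polynomial to read off the algebraic multiplicities:
  χ_A(x) = x^2*(x - 5)

Step 2 — compute geometric multiplicities via the rank-nullity identity g(λ) = n − rank(A − λI):
  rank(A − (0)·I) = 2, so dim ker(A − (0)·I) = n − 2 = 1
  rank(A − (5)·I) = 2, so dim ker(A − (5)·I) = n − 2 = 1

Summary:
  λ = 0: algebraic multiplicity = 2, geometric multiplicity = 1
  λ = 5: algebraic multiplicity = 1, geometric multiplicity = 1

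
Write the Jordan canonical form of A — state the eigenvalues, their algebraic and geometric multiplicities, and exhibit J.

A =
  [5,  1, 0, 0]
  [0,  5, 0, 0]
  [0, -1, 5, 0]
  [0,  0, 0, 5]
J_2(5) ⊕ J_1(5) ⊕ J_1(5)

The characteristic polynomial is
  det(x·I − A) = x^4 - 20*x^3 + 150*x^2 - 500*x + 625 = (x - 5)^4

Eigenvalues and multiplicities (the geometric multiplicity of λ is n − rank(A − λI), which equals the number of Jordan blocks for λ):
  λ = 5: algebraic multiplicity = 4, geometric multiplicity = 3

Determining the block sizes for each eigenvalue:
  λ = 5: 3 blocks summing to 4 forces exactly one block of size 2 and the rest size 1 → block sizes [2, 1, 1]

Assembling the blocks gives a Jordan form
J =
  [5, 1, 0, 0]
  [0, 5, 0, 0]
  [0, 0, 5, 0]
  [0, 0, 0, 5]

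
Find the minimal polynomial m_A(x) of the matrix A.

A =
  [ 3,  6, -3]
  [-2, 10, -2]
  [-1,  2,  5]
x^2 - 12*x + 36

The characteristic polynomial is χ_A(x) = (x - 6)^3, so the eigenvalues are known. The minimal polynomial is
  m_A(x) = Π_λ (x − λ)^{k_λ}
where k_λ is the size of the *largest* Jordan block for λ (equivalently, the smallest k with (A − λI)^k v = 0 for every generalised eigenvector v of λ).

  λ = 6: largest Jordan block has size 2, contributing (x − 6)^2

So m_A(x) = (x - 6)^2 = x^2 - 12*x + 36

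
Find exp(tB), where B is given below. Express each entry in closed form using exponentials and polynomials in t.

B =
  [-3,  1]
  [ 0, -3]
e^{tB} =
  [exp(-3*t), t*exp(-3*t)]
  [0, exp(-3*t)]

Strategy: write B = P · J · P⁻¹ where J is a Jordan canonical form, so e^{tB} = P · e^{tJ} · P⁻¹, and e^{tJ} can be computed block-by-block.

B has Jordan form
J =
  [-3,  1]
  [ 0, -3]
(up to reordering of blocks).

Per-block formulas:
  For a 2×2 Jordan block J_2(-3): exp(t · J_2(-3)) = e^(-3t)·(I + t·N), where N is the 2×2 nilpotent shift.

After assembling e^{tJ} and conjugating by P, we get:

e^{tB} =
  [exp(-3*t), t*exp(-3*t)]
  [0, exp(-3*t)]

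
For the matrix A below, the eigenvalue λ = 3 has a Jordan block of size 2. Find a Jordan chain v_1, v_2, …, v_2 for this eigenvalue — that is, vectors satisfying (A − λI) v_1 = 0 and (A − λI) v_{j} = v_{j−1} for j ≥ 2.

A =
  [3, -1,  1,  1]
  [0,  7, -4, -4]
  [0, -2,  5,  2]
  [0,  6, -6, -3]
A Jordan chain for λ = 3 of length 2:
v_1 = (-1, 4, -2, 6)ᵀ
v_2 = (0, 1, 0, 0)ᵀ

Let N = A − (3)·I. We want v_2 with N^2 v_2 = 0 but N^1 v_2 ≠ 0; then v_{j-1} := N · v_j for j = 2, …, 2.

Pick v_2 = (0, 1, 0, 0)ᵀ.
Then v_1 = N · v_2 = (-1, 4, -2, 6)ᵀ.

Sanity check: (A − (3)·I) v_1 = (0, 0, 0, 0)ᵀ = 0. ✓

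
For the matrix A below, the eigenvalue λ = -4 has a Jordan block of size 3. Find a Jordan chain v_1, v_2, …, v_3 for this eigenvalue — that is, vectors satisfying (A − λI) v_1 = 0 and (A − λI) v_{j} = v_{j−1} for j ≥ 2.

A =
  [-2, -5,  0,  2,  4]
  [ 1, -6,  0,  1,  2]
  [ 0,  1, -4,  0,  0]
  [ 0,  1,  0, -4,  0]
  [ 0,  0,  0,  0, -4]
A Jordan chain for λ = -4 of length 3:
v_1 = (-1, 0, 1, 1, 0)ᵀ
v_2 = (2, 1, 0, 0, 0)ᵀ
v_3 = (1, 0, 0, 0, 0)ᵀ

Let N = A − (-4)·I. We want v_3 with N^3 v_3 = 0 but N^2 v_3 ≠ 0; then v_{j-1} := N · v_j for j = 3, …, 2.

Pick v_3 = (1, 0, 0, 0, 0)ᵀ.
Then v_2 = N · v_3 = (2, 1, 0, 0, 0)ᵀ.
Then v_1 = N · v_2 = (-1, 0, 1, 1, 0)ᵀ.

Sanity check: (A − (-4)·I) v_1 = (0, 0, 0, 0, 0)ᵀ = 0. ✓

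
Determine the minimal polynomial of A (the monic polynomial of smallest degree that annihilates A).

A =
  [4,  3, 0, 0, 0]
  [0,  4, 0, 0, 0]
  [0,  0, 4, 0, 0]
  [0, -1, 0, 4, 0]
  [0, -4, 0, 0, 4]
x^2 - 8*x + 16

The characteristic polynomial is χ_A(x) = (x - 4)^5, so the eigenvalues are known. The minimal polynomial is
  m_A(x) = Π_λ (x − λ)^{k_λ}
where k_λ is the size of the *largest* Jordan block for λ (equivalently, the smallest k with (A − λI)^k v = 0 for every generalised eigenvector v of λ).

  λ = 4: largest Jordan block has size 2, contributing (x − 4)^2

So m_A(x) = (x - 4)^2 = x^2 - 8*x + 16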